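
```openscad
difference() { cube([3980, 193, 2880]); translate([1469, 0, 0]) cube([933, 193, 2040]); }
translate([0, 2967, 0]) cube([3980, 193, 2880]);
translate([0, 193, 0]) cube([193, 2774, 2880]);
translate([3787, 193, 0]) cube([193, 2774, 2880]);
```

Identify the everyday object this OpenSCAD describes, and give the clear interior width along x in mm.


A single room. The interior width is 3594 mm.

Four walls enclosing a rectangle with a door in the front wall — a room. Outside width 3980 minus two 193 mm walls gives 3594 mm.


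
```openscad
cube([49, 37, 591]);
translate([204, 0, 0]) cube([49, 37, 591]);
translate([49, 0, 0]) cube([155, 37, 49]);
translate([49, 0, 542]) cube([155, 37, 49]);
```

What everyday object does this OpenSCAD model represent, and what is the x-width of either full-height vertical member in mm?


A picture frame. The border width is 49 mm.

Four thin pieces enclosing a rectangular opening — a picture frame. The two full-height stiles are 591 mm tall; the top rail sits at z = 542 and is 49 mm tall, so the border above the opening is 591 − 542 = 49 mm, matching the stile x-width.


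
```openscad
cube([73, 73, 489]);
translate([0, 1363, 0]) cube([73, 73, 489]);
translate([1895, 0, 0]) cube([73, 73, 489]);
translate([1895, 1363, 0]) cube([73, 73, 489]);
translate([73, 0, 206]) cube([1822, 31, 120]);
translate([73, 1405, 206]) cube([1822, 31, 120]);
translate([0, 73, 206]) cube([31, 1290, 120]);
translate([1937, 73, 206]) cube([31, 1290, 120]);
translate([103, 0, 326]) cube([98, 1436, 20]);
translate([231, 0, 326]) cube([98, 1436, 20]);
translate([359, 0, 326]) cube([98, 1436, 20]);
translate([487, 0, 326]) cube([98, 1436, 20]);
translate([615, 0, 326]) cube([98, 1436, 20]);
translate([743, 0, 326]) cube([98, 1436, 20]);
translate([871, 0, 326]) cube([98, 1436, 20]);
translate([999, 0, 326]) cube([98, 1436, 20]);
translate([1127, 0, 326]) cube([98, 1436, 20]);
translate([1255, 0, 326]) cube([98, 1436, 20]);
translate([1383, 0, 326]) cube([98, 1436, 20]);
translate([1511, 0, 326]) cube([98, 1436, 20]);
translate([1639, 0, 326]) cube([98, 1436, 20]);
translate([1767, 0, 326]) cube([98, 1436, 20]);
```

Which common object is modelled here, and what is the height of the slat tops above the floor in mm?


A bed frame. The slat-top height is 346 mm.

Four posts, four rails, and a row of slats — a bed frame. Slats sit on the rails at z = 206 + 120 = 326; with slat thickness 20, the top is 346 mm.


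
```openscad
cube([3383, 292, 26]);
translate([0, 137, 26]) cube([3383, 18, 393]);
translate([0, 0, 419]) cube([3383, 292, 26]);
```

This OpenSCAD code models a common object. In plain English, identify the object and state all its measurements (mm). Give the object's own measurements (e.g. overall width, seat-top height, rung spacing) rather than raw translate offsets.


An I-beam lying along x, 3383 mm long. Overall section height 445 mm. Two flanges 292 mm wide (y) and 26 mm thick, one on the floor and one at the top; a web 18 mm thick runs between them, centred on the flange width.


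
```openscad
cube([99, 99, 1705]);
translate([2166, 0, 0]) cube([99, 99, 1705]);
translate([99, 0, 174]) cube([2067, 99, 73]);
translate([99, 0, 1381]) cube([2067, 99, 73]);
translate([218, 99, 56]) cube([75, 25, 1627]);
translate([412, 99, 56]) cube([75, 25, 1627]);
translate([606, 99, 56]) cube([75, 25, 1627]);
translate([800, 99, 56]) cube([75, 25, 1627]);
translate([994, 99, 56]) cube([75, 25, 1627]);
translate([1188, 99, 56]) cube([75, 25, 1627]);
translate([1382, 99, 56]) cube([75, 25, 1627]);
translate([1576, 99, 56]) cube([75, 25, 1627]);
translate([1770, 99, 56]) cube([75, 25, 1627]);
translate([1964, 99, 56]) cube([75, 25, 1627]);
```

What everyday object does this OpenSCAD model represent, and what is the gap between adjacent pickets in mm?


A fence section. The picket gap is 119 mm.

Two posts, two rails, 10 pickets — a fence section. Span 2067 mm holds 10 pickets of 75 mm with 11 equal gaps: ⌊(2067 − 10·75) / 11⌋ = 119 mm.


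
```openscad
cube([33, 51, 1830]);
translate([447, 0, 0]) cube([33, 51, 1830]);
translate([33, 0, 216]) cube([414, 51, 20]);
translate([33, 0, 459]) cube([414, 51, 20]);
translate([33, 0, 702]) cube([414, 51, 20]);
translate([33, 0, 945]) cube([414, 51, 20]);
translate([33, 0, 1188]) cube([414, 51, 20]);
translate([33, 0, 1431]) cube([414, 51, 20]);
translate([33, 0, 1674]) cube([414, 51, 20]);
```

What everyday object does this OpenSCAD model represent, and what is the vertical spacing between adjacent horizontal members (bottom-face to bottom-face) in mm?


A ladder. The rung spacing is 243 mm.

Two tall 33×51 posts with 7 short bars between them — a ladder. Adjacent rungs sit at z = 216 and z = 459, so the spacing is 459 − 216 = 243 mm.


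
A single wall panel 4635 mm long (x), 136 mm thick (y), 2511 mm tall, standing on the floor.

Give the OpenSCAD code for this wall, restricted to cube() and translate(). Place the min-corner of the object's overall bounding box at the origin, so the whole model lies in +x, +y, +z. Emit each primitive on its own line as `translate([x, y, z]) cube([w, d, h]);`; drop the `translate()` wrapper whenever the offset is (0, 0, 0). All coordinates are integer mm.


cube([4635, 136, 2511]);


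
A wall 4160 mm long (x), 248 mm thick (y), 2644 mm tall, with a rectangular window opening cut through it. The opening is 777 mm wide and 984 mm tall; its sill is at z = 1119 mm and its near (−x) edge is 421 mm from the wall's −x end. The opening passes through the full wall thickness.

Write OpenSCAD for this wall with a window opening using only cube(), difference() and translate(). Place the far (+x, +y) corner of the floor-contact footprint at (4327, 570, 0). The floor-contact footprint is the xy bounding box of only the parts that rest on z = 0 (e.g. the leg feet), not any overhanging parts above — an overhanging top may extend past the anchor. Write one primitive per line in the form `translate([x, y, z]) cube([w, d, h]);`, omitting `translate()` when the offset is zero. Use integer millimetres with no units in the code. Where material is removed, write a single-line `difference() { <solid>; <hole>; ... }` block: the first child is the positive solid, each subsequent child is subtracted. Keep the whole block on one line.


difference() { translate([167, 322, 0]) cube([4160, 248, 2644]); translate([588, 322, 1119]) cube([777, 248, 984]); }


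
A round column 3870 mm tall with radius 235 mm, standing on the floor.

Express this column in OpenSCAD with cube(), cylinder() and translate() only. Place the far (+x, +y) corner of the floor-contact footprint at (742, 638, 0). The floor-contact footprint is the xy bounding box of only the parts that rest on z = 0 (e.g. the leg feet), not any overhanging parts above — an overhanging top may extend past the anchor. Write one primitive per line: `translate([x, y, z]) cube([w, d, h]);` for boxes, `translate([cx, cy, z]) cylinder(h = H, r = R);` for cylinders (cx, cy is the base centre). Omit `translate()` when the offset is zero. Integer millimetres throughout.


translate([507, 403, 0]) cylinder(h = 3870, r = 235);


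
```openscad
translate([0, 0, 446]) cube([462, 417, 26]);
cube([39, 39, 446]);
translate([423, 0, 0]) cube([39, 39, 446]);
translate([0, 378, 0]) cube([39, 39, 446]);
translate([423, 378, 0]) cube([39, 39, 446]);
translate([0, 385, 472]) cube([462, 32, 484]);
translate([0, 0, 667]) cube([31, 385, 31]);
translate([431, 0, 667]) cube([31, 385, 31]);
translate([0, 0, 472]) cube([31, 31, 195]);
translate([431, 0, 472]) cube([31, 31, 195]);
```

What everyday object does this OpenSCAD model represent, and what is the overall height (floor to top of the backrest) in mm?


A chair. The overall height is 956 mm.

A slab on four corner posts with a tall panel at the back — a chair. The seat slab sits at z = 446 with thickness 26, and the 484 mm backrest starts at the seat top, so the overall height is 446 + 26 + 484 = 956 mm.


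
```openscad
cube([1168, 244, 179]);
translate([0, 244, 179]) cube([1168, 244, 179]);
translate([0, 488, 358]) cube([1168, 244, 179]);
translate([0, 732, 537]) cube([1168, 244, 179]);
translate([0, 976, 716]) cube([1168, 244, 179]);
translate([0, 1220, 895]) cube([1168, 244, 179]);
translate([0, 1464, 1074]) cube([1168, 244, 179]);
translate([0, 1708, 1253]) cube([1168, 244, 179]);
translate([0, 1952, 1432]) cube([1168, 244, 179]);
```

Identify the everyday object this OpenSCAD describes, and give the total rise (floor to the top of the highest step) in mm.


A staircase. The total rise is 1611 mm.

9 identical blocks, each offset up and back from the previous — a staircase. Each step is 179 mm tall and there are 9 of them, so the total rise is 9 × 179 = 1611 mm.


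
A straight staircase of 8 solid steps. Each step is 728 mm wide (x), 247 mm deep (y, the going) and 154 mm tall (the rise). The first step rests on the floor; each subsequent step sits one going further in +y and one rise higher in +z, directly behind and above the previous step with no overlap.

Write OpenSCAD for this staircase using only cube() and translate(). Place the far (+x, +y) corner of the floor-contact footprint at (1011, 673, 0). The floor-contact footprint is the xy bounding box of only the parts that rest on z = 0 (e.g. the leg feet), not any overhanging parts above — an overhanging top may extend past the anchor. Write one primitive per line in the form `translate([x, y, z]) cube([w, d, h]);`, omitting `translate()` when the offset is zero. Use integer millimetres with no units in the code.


translate([283, 426, 0]) cube([728, 247, 154]);
translate([283, 673, 154]) cube([728, 247, 154]);
translate([283, 920, 308]) cube([728, 247, 154]);
translate([283, 1167, 462]) cube([728, 247, 154]);
translate([283, 1414, 616]) cube([728, 247, 154]);
translate([283, 1661, 770]) cube([728, 247, 154]);
translate([283, 1908, 924]) cube([728, 247, 154]);
translate([283, 2155, 1078]) cube([728, 247, 154]);


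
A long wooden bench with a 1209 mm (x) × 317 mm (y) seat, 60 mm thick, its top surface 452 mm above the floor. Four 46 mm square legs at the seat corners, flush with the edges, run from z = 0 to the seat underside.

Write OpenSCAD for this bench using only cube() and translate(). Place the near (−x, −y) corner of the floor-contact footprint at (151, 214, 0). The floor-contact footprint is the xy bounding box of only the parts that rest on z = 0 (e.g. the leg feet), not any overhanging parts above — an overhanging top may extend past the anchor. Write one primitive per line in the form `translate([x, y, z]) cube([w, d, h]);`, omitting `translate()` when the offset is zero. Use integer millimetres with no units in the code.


// leg_h = 452 − 60 = 392
translate([151, 214, 392]) cube([1209, 317, 60]);
translate([151, 214, 0]) cube([46, 46, 392]);
translate([151, 485, 0]) cube([46, 46, 392]);
translate([1314, 214, 0]) cube([46, 46, 392]);
translate([1314, 485, 0]) cube([46, 46, 392]);


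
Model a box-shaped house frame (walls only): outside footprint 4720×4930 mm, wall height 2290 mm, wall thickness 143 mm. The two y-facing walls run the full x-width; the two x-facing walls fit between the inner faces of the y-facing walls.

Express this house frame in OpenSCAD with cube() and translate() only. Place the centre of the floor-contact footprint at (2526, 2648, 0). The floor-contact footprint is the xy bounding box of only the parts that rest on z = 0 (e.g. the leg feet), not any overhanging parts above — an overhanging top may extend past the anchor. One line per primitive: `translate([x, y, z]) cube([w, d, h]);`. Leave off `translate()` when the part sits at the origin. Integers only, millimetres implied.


translate([166, 183, 0]) cube([4720, 143, 2290]);
translate([166, 4970, 0]) cube([4720, 143, 2290]);
translate([166, 326, 0]) cube([143, 4644, 2290]);
translate([4743, 326, 0]) cube([143, 4644, 2290]);


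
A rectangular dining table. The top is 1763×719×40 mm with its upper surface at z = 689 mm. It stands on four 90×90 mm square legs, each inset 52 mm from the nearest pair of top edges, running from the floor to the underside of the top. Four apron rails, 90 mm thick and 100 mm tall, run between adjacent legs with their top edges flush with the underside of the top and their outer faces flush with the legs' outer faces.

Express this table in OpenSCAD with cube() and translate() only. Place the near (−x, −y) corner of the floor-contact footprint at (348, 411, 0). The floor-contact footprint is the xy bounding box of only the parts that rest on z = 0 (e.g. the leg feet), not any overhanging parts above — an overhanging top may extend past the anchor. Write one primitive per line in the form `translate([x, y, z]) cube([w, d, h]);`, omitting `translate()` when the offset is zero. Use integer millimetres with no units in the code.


translate([296, 359, 649]) cube([1763, 719, 40]);
translate([348, 411, 0]) cube([90, 90, 649]);
translate([1917, 411, 0]) cube([90, 90, 649]);
translate([348, 936, 0]) cube([90, 90, 649]);
translate([1917, 936, 0]) cube([90, 90, 649]);
translate([438, 411, 549]) cube([1479, 90, 100]);
translate([438, 936, 549]) cube([1479, 90, 100]);
translate([348, 501, 549]) cube([90, 435, 100]);
translate([1917, 501, 549]) cube([90, 435, 100]);


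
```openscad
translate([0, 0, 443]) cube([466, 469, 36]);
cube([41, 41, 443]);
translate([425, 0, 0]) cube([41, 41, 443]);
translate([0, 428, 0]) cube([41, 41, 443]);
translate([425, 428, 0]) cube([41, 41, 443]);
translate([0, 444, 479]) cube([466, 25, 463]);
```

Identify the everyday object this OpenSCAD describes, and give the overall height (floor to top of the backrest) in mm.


A chair. The overall height is 942 mm.

A slab on four corner posts with a tall panel at the back — a chair. The seat slab sits at z = 443 with thickness 36, and the 463 mm backrest starts at the seat top, so the overall height is 443 + 36 + 463 = 942 mm.


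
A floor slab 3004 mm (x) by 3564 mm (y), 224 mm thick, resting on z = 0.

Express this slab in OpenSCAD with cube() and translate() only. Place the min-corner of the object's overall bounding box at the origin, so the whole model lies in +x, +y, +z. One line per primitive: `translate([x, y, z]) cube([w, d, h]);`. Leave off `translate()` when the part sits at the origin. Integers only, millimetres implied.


cube([3004, 3564, 224]);


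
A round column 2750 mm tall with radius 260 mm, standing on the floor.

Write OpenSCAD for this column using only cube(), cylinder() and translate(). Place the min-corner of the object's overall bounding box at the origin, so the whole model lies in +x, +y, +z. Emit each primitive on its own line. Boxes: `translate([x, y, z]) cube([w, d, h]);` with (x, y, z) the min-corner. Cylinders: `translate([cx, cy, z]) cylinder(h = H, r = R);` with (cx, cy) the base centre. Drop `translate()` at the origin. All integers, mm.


translate([260, 260, 0]) cylinder(h = 2750, r = 260);


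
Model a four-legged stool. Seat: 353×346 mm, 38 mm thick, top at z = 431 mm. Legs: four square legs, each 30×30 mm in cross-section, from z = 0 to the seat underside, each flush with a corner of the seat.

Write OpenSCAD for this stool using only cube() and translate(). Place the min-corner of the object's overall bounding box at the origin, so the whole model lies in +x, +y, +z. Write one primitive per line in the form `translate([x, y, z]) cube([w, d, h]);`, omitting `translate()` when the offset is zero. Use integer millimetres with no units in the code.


translate([0, 0, 393]) cube([353, 346, 38]);
cube([30, 30, 393]);
translate([323, 0, 0]) cube([30, 30, 393]);
translate([0, 316, 0]) cube([30, 30, 393]);
translate([323, 316, 0]) cube([30, 30, 393]);


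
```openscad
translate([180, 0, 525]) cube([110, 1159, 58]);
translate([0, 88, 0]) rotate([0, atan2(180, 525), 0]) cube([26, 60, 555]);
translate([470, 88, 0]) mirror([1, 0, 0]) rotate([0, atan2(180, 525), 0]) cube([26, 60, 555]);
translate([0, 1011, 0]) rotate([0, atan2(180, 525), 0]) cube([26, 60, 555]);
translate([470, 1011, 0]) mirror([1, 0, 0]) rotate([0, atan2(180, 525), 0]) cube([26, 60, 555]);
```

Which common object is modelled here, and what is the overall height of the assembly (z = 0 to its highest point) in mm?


A sawhorse. The overall height is 583 mm.

A beam across two mirrored pairs of raked legs — a sawhorse. The beam's underside is at z = 525 (matching the legs' vertical rise in atan2(180, 525)) and the beam is 58 mm tall, so its top is at 525 + 58 = 583 mm. The raked legs top out at the beam's underside, so that is the highest point.


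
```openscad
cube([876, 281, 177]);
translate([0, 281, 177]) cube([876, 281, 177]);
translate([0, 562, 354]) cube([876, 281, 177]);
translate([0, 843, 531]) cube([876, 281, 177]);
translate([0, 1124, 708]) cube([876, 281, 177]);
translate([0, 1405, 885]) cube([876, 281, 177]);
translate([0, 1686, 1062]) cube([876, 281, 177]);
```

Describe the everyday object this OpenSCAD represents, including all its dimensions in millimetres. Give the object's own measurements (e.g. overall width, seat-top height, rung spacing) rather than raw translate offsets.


A straight staircase of 7 solid steps. Each step is 876 mm wide (x), 281 mm deep (y, the going) and 177 mm tall (the rise). The first step rests on the floor; each subsequent step sits one going further in +y and one rise higher in +z, directly behind and above the previous step with no overlap.


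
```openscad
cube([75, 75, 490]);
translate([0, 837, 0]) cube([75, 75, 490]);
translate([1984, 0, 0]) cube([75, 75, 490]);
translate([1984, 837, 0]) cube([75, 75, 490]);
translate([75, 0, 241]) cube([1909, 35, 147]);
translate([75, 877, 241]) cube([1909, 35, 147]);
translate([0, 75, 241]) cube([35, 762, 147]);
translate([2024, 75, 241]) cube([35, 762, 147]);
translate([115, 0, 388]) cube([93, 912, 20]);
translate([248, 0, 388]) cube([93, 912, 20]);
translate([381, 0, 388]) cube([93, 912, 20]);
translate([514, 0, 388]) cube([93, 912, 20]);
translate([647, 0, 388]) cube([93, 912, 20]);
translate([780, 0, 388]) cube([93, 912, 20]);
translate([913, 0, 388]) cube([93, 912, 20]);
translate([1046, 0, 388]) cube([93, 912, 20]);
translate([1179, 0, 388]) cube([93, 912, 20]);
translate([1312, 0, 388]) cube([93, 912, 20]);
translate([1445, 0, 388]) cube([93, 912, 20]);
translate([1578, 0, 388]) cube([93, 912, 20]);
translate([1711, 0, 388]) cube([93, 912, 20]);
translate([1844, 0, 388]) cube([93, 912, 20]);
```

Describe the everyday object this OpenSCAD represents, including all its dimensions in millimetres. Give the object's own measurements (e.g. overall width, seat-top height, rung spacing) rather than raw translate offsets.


A bed frame 2059 mm long (x) by 912 mm wide (y). Four 75×75 mm corner posts, 490 mm tall, at the corners of the footprint. Four rails of 35 mm thickness and 147 mm height run between adjacent posts with their undersides at z = 241 mm, their outer faces flush with the outside of the frame (the two x-running rails run between the posts' inner faces; the two y-running rails run between the posts' inner faces). 14 slats, each 93 mm wide (x) and 20 mm thick, lie across the top of the two x-running rails, running the full 912 mm width of the frame in y; along x they sit between the end posts with a 40 mm gap after the −x posts and between neighbouring slats, leaving 47 mm before the +x posts.


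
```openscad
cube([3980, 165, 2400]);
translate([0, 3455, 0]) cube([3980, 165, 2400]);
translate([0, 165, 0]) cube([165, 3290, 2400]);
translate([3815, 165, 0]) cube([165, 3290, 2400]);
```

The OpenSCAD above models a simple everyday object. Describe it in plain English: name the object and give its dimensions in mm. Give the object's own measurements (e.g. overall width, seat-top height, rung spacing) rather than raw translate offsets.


The wall frame of a small rectangular building: four walls, each 2400 mm tall and 165 mm thick, enclosing a footprint 3980 mm (x) by 3620 mm (y) outside-to-outside, with no floor or roof. The front and back walls (the −y and +y sides) span the full width; the two side walls fit between them.


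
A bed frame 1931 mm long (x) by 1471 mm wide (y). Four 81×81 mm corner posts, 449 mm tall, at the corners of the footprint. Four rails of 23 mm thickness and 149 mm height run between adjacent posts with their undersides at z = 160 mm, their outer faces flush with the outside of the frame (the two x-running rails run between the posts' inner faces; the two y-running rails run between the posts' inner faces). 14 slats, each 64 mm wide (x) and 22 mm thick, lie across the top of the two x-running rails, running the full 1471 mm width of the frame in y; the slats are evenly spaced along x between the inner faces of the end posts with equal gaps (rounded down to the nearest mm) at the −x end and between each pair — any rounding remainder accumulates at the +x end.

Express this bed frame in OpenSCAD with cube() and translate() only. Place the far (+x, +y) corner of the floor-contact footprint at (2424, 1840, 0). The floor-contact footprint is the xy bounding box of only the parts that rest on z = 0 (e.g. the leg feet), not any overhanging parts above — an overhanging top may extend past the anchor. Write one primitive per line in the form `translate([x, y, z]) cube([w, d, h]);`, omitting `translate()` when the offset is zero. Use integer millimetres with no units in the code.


translate([493, 369, 0]) cube([81, 81, 449]);
translate([493, 1759, 0]) cube([81, 81, 449]);
translate([2343, 369, 0]) cube([81, 81, 449]);
translate([2343, 1759, 0]) cube([81, 81, 449]);
translate([574, 369, 160]) cube([1769, 23, 149]);
translate([574, 1817, 160]) cube([1769, 23, 149]);
translate([493, 450, 160]) cube([23, 1309, 149]);
translate([2401, 450, 160]) cube([23, 1309, 149]);
translate([632, 369, 309]) cube([64, 1471, 22]);
translate([754, 369, 309]) cube([64, 1471, 22]);
translate([876, 369, 309]) cube([64, 1471, 22]);
translate([998, 369, 309]) cube([64, 1471, 22]);
translate([1120, 369, 309]) cube([64, 1471, 22]);
translate([1242, 369, 309]) cube([64, 1471, 22]);
translate([1364, 369, 309]) cube([64, 1471, 22]);
translate([1486, 369, 309]) cube([64, 1471, 22]);
translate([1608, 369, 309]) cube([64, 1471, 22]);
translate([1730, 369, 309]) cube([64, 1471, 22]);
translate([1852, 369, 309]) cube([64, 1471, 22]);
translate([1974, 369, 309]) cube([64, 1471, 22]);
translate([2096, 369, 309]) cube([64, 1471, 22]);
translate([2218, 369, 309]) cube([64, 1471, 22]);


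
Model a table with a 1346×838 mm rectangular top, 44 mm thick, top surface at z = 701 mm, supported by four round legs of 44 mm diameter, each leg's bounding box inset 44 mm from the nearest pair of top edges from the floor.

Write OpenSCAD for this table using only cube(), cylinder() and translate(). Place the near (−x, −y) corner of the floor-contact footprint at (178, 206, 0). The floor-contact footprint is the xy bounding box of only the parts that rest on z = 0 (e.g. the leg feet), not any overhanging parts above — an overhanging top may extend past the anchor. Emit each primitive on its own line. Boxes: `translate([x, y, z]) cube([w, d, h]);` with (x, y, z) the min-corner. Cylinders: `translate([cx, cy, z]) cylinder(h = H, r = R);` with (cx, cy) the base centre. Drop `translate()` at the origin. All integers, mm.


translate([134, 162, 657]) cube([1346, 838, 44]);
translate([200, 228, 0]) cylinder(h = 657, r = 22);
translate([1414, 228, 0]) cylinder(h = 657, r = 22);
translate([200, 934, 0]) cylinder(h = 657, r = 22);
translate([1414, 934, 0]) cylinder(h = 657, r = 22);


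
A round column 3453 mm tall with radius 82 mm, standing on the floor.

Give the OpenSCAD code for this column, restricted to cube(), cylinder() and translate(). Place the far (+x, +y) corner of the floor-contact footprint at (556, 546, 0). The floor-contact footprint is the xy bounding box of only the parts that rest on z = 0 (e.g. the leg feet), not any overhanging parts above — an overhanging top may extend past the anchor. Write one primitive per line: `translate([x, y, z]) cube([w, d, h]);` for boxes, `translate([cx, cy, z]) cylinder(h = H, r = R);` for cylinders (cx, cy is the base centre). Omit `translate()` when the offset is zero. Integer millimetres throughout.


translate([474, 464, 0]) cylinder(h = 3453, r = 82);


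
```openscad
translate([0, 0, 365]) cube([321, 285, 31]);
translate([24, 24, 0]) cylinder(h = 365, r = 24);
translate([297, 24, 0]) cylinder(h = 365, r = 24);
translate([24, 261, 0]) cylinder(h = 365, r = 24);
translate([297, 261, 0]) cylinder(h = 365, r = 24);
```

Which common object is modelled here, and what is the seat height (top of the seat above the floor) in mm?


A stool. The seat height is 396 mm.

A 321×285×31 slab at z = 365 on four corner cylinders — a stool. The seat top is 365 + 31 = 396 mm.


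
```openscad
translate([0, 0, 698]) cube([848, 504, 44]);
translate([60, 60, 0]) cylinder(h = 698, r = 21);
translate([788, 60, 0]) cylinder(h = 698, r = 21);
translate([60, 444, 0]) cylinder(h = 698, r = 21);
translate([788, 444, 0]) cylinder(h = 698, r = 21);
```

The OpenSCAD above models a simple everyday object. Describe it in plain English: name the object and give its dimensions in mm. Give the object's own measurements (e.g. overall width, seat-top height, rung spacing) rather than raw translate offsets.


A table: top 848 mm (x) × 504 mm (y), 44 mm thick, upper face at z = 742 mm, on four round legs of 42 mm diameter, each leg's bounding box inset 39 mm from the nearest pair of top edges from z = 0 to the bottom of the top.


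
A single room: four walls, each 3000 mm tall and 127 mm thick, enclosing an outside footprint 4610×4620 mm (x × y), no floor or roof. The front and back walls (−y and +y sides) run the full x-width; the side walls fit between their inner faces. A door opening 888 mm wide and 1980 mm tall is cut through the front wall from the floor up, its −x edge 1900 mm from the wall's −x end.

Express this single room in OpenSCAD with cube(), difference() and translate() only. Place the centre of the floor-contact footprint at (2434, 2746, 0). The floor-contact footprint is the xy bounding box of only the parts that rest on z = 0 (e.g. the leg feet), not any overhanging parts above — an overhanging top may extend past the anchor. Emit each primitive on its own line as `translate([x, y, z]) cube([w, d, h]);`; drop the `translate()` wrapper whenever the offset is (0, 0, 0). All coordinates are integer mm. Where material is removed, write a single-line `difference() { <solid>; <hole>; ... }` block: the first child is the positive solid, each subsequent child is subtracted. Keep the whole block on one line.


difference() { translate([129, 436, 0]) cube([4610, 127, 3000]); translate([2029, 436, 0]) cube([888, 127, 1980]); }
translate([129, 4929, 0]) cube([4610, 127, 3000]);
translate([129, 563, 0]) cube([127, 4366, 3000]);
translate([4612, 563, 0]) cube([127, 4366, 3000]);


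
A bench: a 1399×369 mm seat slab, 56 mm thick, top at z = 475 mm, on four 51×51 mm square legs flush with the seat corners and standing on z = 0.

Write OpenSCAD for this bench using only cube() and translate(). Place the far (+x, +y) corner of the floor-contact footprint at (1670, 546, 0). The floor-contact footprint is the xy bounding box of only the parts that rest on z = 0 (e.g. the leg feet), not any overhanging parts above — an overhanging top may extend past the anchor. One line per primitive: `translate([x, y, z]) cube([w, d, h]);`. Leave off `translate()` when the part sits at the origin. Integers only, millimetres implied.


translate([271, 177, 419]) cube([1399, 369, 56]);
translate([271, 177, 0]) cube([51, 51, 419]);
translate([271, 495, 0]) cube([51, 51, 419]);
translate([1619, 177, 0]) cube([51, 51, 419]);
translate([1619, 495, 0]) cube([51, 51, 419]);


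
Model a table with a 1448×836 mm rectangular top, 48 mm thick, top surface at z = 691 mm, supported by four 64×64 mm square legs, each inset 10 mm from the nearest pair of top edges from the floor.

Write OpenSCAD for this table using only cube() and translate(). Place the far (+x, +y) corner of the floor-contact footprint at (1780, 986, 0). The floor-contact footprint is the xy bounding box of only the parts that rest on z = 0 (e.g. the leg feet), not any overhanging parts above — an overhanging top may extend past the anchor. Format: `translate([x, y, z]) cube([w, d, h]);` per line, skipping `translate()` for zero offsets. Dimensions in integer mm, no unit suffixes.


translate([342, 160, 643]) cube([1448, 836, 48]);
translate([352, 170, 0]) cube([64, 64, 643]);
translate([1716, 170, 0]) cube([64, 64, 643]);
translate([352, 922, 0]) cube([64, 64, 643]);
translate([1716, 922, 0]) cube([64, 64, 643]);


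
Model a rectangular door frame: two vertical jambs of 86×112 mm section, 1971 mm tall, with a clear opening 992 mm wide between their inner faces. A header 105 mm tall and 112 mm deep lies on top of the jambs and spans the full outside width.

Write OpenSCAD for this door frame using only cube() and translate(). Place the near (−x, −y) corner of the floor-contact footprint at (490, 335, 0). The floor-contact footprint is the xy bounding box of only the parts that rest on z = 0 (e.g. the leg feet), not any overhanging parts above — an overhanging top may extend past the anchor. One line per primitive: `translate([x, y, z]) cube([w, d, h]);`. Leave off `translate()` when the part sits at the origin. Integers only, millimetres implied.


translate([490, 335, 0]) cube([86, 112, 1971]);
translate([1568, 335, 0]) cube([86, 112, 1971]);
translate([490, 335, 1971]) cube([1164, 112, 105]);


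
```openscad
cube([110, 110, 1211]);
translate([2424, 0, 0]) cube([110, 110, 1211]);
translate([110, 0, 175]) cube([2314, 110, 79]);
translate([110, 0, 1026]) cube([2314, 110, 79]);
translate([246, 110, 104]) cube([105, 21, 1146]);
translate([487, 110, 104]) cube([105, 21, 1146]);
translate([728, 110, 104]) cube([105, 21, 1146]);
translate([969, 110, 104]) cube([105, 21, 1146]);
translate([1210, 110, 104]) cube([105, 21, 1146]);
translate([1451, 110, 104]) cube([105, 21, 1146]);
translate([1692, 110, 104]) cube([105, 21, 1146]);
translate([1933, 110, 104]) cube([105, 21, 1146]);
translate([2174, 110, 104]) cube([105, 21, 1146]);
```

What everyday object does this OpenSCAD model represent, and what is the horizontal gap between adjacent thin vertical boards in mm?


A fence section. The picket gap is 136 mm.

Two posts, two rails, 9 pickets — a fence section. Span 2314 mm holds 9 pickets of 105 mm with 10 equal gaps: ⌊(2314 − 9·105) / 10⌋ = 136 mm.


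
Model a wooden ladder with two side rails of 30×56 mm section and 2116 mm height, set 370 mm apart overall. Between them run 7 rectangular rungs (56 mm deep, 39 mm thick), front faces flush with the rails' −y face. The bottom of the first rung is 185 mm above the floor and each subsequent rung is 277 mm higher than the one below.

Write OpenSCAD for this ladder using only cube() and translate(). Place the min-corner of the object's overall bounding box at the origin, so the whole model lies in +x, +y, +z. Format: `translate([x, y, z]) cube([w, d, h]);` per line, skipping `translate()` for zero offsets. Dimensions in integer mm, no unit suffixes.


cube([30, 56, 2116]);
translate([340, 0, 0]) cube([30, 56, 2116]);
translate([30, 0, 185]) cube([310, 56, 39]);
translate([30, 0, 462]) cube([310, 56, 39]);
translate([30, 0, 739]) cube([310, 56, 39]);
translate([30, 0, 1016]) cube([310, 56, 39]);
translate([30, 0, 1293]) cube([310, 56, 39]);
translate([30, 0, 1570]) cube([310, 56, 39]);
translate([30, 0, 1847]) cube([310, 56, 39]);


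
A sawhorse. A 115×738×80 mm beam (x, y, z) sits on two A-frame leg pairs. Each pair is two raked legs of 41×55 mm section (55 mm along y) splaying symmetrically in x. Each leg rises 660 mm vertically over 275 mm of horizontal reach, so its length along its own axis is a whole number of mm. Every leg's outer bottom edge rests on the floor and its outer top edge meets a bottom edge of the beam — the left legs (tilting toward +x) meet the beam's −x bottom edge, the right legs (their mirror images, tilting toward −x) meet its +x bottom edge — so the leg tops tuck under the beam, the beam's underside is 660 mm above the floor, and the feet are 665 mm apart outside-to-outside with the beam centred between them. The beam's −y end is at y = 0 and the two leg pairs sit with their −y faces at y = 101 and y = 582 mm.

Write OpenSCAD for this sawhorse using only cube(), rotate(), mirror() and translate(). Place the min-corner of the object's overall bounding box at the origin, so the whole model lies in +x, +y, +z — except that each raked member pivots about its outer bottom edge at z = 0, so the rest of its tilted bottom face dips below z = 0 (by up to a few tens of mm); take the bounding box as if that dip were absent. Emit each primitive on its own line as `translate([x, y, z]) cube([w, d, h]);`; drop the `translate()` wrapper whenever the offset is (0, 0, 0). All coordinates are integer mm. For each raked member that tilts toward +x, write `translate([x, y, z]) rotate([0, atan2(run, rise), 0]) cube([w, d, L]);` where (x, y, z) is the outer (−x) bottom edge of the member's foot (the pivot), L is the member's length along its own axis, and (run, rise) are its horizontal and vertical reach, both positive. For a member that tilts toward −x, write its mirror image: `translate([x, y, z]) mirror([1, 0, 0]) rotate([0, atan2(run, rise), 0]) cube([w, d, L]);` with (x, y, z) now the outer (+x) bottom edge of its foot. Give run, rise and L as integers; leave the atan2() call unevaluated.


translate([275, 0, 660]) cube([115, 738, 80]);
translate([0, 101, 0]) rotate([0, atan2(275, 660), 0]) cube([41, 55, 715]);
translate([665, 101, 0]) mirror([1, 0, 0]) rotate([0, atan2(275, 660), 0]) cube([41, 55, 715]);
translate([0, 582, 0]) rotate([0, atan2(275, 660), 0]) cube([41, 55, 715]);
translate([665, 582, 0]) mirror([1, 0, 0]) rotate([0, atan2(275, 660), 0]) cube([41, 55, 715]);


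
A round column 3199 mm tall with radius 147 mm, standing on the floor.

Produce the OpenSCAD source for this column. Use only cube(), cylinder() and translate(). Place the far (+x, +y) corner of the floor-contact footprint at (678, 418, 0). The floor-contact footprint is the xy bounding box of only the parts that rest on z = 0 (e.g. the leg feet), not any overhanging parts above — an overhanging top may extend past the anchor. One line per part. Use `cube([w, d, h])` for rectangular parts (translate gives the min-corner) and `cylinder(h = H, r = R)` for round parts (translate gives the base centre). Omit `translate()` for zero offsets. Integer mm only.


translate([531, 271, 0]) cylinder(h = 3199, r = 147);


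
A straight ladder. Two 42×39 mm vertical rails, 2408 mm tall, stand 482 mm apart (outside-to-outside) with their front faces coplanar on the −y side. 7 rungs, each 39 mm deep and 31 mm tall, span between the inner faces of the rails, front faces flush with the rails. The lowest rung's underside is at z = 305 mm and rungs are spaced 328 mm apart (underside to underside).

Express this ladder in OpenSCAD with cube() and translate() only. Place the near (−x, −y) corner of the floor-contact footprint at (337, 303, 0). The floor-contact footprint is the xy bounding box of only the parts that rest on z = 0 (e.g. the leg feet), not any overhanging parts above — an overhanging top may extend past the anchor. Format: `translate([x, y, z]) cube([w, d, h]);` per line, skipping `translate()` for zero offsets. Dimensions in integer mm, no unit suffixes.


// rung span = 482 - 2*42 = 398
// rung[k] z = 305 + k*328
translate([337, 303, 0]) cube([42, 39, 2408]);
translate([777, 303, 0]) cube([42, 39, 2408]);
translate([379, 303, 305]) cube([398, 39, 31]);
translate([379, 303, 633]) cube([398, 39, 31]);
translate([379, 303, 961]) cube([398, 39, 31]);
translate([379, 303, 1289]) cube([398, 39, 31]);
translate([379, 303, 1617]) cube([398, 39, 31]);
translate([379, 303, 1945]) cube([398, 39, 31]);
translate([379, 303, 2273]) cube([398, 39, 31]);


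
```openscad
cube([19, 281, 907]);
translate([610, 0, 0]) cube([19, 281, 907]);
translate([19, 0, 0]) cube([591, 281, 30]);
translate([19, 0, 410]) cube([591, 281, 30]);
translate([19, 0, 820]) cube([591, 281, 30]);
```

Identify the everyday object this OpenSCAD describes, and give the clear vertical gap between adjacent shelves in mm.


A bookshelf. The clear shelf gap is 380 mm.

Two tall side panels with 3 horizontal boards between them — a bookshelf. The first two shelf undersides are at z = 0 and z = 410; with shelf thickness 30, the clear gap is 410 − 0 − 30 = 380 mm.


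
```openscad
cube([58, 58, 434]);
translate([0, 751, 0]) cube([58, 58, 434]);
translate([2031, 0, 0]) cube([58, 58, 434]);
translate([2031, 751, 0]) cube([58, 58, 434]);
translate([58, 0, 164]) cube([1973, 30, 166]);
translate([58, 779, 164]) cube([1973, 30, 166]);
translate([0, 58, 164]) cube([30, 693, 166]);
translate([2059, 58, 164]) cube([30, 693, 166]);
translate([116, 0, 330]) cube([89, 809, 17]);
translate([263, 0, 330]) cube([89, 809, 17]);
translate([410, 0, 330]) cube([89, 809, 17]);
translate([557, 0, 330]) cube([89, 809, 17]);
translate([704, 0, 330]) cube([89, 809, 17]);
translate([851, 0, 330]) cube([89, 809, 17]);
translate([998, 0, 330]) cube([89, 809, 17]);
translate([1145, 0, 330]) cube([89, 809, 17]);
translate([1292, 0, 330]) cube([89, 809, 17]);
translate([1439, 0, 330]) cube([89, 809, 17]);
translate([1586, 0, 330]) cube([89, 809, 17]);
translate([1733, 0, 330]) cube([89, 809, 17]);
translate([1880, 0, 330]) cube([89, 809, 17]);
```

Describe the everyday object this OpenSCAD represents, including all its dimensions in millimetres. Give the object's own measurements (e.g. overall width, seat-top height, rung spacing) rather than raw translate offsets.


A bed frame 2089 mm long (x) by 809 mm wide (y). Four 58×58 mm corner posts, 434 mm tall, at the corners of the footprint. Four rails of 30 mm thickness and 166 mm height run between adjacent posts with their undersides at z = 164 mm, their outer faces flush with the outside of the frame (the two x-running rails run between the posts' inner faces; the two y-running rails run between the posts' inner faces). 13 slats, each 89 mm wide (x) and 17 mm thick, lie across the top of the two x-running rails, running the full 809 mm width of the frame in y; along x they sit between the end posts with a 58 mm gap after the −x posts and between neighbouring slats, leaving 62 mm before the +x posts.


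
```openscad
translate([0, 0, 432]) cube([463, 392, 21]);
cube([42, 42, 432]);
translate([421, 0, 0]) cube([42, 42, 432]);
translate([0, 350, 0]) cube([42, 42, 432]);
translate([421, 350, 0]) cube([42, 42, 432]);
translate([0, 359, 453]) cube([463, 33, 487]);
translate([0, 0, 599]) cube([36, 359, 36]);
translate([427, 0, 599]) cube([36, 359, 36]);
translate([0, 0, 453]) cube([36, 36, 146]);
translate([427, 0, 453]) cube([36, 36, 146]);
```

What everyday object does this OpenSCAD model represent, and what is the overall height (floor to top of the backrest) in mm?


A chair. The overall height is 940 mm.

A slab on four corner posts with a tall panel at the back — a chair. The seat slab sits at z = 432 with thickness 21, and the 487 mm backrest starts at the seat top, so the overall height is 432 + 21 + 487 = 940 mm.


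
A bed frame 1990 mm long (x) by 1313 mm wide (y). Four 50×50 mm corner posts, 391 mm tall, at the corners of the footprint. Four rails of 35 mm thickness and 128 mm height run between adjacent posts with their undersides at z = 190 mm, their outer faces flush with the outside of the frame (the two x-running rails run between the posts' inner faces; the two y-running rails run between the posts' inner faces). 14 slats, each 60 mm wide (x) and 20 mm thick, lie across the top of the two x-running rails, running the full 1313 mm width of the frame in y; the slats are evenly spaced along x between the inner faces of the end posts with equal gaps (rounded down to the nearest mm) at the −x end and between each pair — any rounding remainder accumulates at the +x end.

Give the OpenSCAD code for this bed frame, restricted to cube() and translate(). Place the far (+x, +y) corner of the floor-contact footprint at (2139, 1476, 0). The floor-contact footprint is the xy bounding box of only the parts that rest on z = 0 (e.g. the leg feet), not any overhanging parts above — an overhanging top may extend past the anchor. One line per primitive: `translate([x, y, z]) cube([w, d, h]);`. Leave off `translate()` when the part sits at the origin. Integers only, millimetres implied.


translate([149, 163, 0]) cube([50, 50, 391]);
translate([149, 1426, 0]) cube([50, 50, 391]);
translate([2089, 163, 0]) cube([50, 50, 391]);
translate([2089, 1426, 0]) cube([50, 50, 391]);
translate([199, 163, 190]) cube([1890, 35, 128]);
translate([199, 1441, 190]) cube([1890, 35, 128]);
translate([149, 213, 190]) cube([35, 1213, 128]);
translate([2104, 213, 190]) cube([35, 1213, 128]);
translate([269, 163, 318]) cube([60, 1313, 20]);
translate([399, 163, 318]) cube([60, 1313, 20]);
translate([529, 163, 318]) cube([60, 1313, 20]);
translate([659, 163, 318]) cube([60, 1313, 20]);
translate([789, 163, 318]) cube([60, 1313, 20]);
translate([919, 163, 318]) cube([60, 1313, 20]);
translate([1049, 163, 318]) cube([60, 1313, 20]);
translate([1179, 163, 318]) cube([60, 1313, 20]);
translate([1309, 163, 318]) cube([60, 1313, 20]);
translate([1439, 163, 318]) cube([60, 1313, 20]);
translate([1569, 163, 318]) cube([60, 1313, 20]);
translate([1699, 163, 318]) cube([60, 1313, 20]);
translate([1829, 163, 318]) cube([60, 1313, 20]);
translate([1959, 163, 318]) cube([60, 1313, 20]);
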